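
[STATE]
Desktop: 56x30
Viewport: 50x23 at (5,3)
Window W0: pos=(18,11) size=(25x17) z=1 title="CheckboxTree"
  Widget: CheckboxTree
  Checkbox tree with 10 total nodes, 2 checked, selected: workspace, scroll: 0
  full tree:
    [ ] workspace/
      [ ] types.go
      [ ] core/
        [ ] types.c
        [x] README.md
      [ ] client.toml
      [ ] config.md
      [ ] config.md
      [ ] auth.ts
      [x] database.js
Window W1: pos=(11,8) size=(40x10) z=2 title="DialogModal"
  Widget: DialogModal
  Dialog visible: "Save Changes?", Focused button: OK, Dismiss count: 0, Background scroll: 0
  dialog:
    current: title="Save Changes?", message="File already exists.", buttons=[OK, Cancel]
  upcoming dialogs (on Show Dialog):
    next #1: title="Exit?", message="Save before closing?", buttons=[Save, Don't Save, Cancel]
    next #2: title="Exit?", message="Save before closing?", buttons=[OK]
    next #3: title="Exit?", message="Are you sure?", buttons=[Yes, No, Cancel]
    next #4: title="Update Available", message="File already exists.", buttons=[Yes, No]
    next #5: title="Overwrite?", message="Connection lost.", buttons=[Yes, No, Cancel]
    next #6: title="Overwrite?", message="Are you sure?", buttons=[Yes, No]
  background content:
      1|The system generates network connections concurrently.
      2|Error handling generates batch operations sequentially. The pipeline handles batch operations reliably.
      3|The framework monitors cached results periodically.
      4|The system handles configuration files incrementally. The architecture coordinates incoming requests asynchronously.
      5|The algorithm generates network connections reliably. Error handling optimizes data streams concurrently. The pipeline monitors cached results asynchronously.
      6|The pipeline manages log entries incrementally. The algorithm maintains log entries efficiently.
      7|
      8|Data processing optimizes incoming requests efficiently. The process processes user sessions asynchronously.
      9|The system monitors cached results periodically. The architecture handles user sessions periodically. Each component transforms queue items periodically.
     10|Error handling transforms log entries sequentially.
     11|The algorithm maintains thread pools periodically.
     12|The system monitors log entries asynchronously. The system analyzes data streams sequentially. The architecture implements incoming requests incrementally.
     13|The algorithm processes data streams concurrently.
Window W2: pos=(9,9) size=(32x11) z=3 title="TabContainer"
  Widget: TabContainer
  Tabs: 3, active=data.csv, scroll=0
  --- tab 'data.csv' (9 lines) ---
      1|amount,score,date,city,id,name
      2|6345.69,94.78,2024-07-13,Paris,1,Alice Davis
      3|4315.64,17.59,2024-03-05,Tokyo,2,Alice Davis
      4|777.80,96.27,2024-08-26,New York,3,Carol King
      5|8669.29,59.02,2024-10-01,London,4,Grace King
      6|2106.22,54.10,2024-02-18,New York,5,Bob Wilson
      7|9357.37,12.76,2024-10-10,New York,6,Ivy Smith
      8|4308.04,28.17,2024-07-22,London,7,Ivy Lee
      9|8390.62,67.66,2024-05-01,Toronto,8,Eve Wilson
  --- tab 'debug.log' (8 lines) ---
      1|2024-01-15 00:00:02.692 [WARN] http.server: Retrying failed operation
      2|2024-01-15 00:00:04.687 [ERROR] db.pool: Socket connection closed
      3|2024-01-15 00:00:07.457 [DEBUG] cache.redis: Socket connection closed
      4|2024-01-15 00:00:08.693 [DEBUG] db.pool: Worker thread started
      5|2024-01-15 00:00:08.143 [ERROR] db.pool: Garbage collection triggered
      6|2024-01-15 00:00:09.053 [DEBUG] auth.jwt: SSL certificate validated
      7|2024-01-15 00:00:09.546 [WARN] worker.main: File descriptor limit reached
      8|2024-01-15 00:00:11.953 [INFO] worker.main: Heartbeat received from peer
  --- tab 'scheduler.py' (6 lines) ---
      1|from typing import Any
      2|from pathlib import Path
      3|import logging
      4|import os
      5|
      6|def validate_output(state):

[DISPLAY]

                                                  
                                                  
                                                  
                                                  
                                                  
      ┏━━━━━━━━━━━━━━━━━━━━━━━━━━━━━━━━━━━━━━┓    
    ┏━━━━━━━━━━━━━━━━━━━━━━━━━━━━━━┓         ┃    
    ┃ TabContainer                 ┃─────────┨    
    ┠──────────────────────────────┨─┐nnectio┃    
    ┃[data.csv]│ debug.log │ schedu┃ │operati┃    
    ┃──────────────────────────────┃ │esults ┃    
    ┃amount,score,date,city,id,name┃ │n files┃    
    ┃6345.69,94.78,2024-07-13,Paris┃─┘ connec┃    
    ┃4315.64,17.59,2024-03-05,Tokyo┃ies incre┃    
    ┃777.80,96.27,2024-08-26,New Yo┃━━━━━━━━━┛    
    ┃8669.29,59.02,2024-10-01,Londo┃ ┃            
    ┗━━━━━━━━━━━━━━━━━━━━━━━━━━━━━━┛ ┃            
             ┃   [ ] config.md       ┃            
             ┃   [ ] config.md       ┃            
             ┃   [ ] auth.ts         ┃            
             ┃   [x] database.js     ┃            
             ┃                       ┃            
             ┃                       ┃            


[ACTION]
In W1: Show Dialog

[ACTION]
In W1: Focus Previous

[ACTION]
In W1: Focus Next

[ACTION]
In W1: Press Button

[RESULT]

                                                  
                                                  
                                                  
                                                  
                                                  
      ┏━━━━━━━━━━━━━━━━━━━━━━━━━━━━━━━━━━━━━━┓    
    ┏━━━━━━━━━━━━━━━━━━━━━━━━━━━━━━┓         ┃    
    ┃ TabContainer                 ┃─────────┨    
    ┠──────────────────────────────┨connectio┃    
    ┃[data.csv]│ debug.log │ schedu┃h operati┃    
    ┃──────────────────────────────┃ results ┃    
    ┃amount,score,date,city,id,name┃ion files┃    
    ┃6345.69,94.78,2024-07-13,Paris┃rk connec┃    
    ┃4315.64,17.59,2024-03-05,Tokyo┃ies incre┃    
    ┃777.80,96.27,2024-08-26,New Yo┃━━━━━━━━━┛    
    ┃8669.29,59.02,2024-10-01,Londo┃ ┃            
    ┗━━━━━━━━━━━━━━━━━━━━━━━━━━━━━━┛ ┃            
             ┃   [ ] config.md       ┃            
             ┃   [ ] config.md       ┃            
             ┃   [ ] auth.ts         ┃            
             ┃   [x] database.js     ┃            
             ┃                       ┃            
             ┃                       ┃            


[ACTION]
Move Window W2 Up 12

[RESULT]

    ┃[data.csv]│ debug.log │ schedu┃              
    ┃──────────────────────────────┃              
    ┃amount,score,date,city,id,name┃              
    ┃6345.69,94.78,2024-07-13,Paris┃              
    ┃4315.64,17.59,2024-03-05,Tokyo┃              
    ┃777.80,96.27,2024-08-26,New Yo┃━━━━━━━━━┓    
    ┃8669.29,59.02,2024-10-01,Londo┃         ┃    
    ┗━━━━━━━━━━━━━━━━━━━━━━━━━━━━━━┛─────────┨    
      ┃The system generates network connectio┃    
      ┃Error handling generates batch operati┃    
      ┃The framework monitors cached results ┃    
      ┃The system handles configuration files┃    
      ┃The algorithm generates network connec┃    
      ┃The pipeline manages log entries incre┃    
      ┗━━━━━━━━━━━━━━━━━━━━━━━━━━━━━━━━━━━━━━┛    
             ┃     [x] README.md     ┃            
             ┃   [ ] client.toml     ┃            
             ┃   [ ] config.md       ┃            
             ┃   [ ] config.md       ┃            
             ┃   [ ] auth.ts         ┃            
             ┃   [x] database.js     ┃            
             ┃                       ┃            
             ┃                       ┃            


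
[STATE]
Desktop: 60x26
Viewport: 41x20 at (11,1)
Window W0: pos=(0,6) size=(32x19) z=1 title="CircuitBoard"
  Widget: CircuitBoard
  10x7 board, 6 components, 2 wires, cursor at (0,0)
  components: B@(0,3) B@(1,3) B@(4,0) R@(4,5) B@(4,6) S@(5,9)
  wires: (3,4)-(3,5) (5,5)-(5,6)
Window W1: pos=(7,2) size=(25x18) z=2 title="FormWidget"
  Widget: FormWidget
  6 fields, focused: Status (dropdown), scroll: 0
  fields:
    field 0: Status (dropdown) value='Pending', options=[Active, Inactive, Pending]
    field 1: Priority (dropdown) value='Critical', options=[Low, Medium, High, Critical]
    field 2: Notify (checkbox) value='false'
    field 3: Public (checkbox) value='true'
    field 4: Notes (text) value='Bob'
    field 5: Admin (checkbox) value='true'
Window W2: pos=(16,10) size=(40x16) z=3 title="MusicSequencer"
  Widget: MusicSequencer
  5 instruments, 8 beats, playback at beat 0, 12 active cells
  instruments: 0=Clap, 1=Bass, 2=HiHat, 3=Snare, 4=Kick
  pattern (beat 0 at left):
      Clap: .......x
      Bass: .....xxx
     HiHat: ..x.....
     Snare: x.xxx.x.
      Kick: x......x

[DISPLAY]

                                         
━━━━━━━━━━━━━━━━━━━━┓                    
rmWidget            ┃                    
────────────────────┨                    
tatus:     [Pendin▼]┃                    
riority:   [Critic▼]┃                    
otify:     [ ]      ┃                    
ublic:     [x]      ┃                    
otes:      [Bob    ]┃                    
dmin:┏━━━━━━━━━━━━━━━━━━━━━━━━━━━━━━━━━━━
     ┃ MusicSequencer                    
     ┠───────────────────────────────────
     ┃      ▼1234567                     
     ┃  Clap·······█                     
     ┃  Bass·····███                     
     ┃ HiHat··█·····                     
     ┃ Snare█·███·█·                     
     ┃  Kick█······█                     
━━━━━┃                                   
     ┃                                   


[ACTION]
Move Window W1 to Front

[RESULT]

                                         
━━━━━━━━━━━━━━━━━━━━┓                    
rmWidget            ┃                    
────────────────────┨                    
tatus:     [Pendin▼]┃                    
riority:   [Critic▼]┃                    
otify:     [ ]      ┃                    
ublic:     [x]      ┃                    
otes:      [Bob    ]┃                    
dmin:      [x]      ┃━━━━━━━━━━━━━━━━━━━━
                    ┃                    
                    ┃────────────────────
                    ┃                    
                    ┃                    
                    ┃                    
                    ┃                    
                    ┃                    
                    ┃                    
━━━━━━━━━━━━━━━━━━━━┛                    
     ┃                                   


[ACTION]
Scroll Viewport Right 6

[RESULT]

                                         
━━━━━━━━━━━━━━┓                          
et            ┃                          
──────────────┨                          
     [Pendin▼]┃                          
y:   [Critic▼]┃                          
     [ ]      ┃                          
     [x]      ┃                          
     [Bob    ]┃                          
     [x]      ┃━━━━━━━━━━━━━━━━━━━━━━━┓  
              ┃                       ┃  
              ┃───────────────────────┨  
              ┃                       ┃  
              ┃                       ┃  
              ┃                       ┃  
              ┃                       ┃  
              ┃                       ┃  
              ┃                       ┃  
━━━━━━━━━━━━━━┛                       ┃  
                                      ┃  


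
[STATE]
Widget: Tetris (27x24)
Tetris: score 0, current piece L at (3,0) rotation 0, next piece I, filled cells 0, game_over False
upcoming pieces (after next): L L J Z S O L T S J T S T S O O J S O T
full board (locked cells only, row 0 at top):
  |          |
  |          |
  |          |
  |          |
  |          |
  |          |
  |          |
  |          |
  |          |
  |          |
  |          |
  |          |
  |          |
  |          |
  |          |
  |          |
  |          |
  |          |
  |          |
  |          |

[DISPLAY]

     ▒    │Next:           
   ▒▒▒    │████            
          │                
          │                
          │                
          │                
          │Score:          
          │0               
          │                
          │                
          │                
          │                
          │                
          │                
          │                
          │                
          │                
          │                
          │                
          │                
          │                
          │                
          │                
          │                


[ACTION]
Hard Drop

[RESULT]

   ████   │Next:           
          │  ▒             
          │▒▒▒             
          │                
          │                
          │                
          │Score:          
          │0               
          │                
          │                
          │                
          │                
          │                
          │                
          │                
          │                
          │                
          │                
     ▒    │                
   ▒▒▒    │                
          │                
          │                
          │                
          │                


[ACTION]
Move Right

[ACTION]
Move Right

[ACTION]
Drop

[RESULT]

          │Next:           
     ████ │  ▒             
          │▒▒▒             
          │                
          │                
          │                
          │Score:          
          │0               
          │                
          │                
          │                
          │                
          │                
          │                
          │                
          │                
          │                
          │                
     ▒    │                
   ▒▒▒    │                
          │                
          │                
          │                
          │                


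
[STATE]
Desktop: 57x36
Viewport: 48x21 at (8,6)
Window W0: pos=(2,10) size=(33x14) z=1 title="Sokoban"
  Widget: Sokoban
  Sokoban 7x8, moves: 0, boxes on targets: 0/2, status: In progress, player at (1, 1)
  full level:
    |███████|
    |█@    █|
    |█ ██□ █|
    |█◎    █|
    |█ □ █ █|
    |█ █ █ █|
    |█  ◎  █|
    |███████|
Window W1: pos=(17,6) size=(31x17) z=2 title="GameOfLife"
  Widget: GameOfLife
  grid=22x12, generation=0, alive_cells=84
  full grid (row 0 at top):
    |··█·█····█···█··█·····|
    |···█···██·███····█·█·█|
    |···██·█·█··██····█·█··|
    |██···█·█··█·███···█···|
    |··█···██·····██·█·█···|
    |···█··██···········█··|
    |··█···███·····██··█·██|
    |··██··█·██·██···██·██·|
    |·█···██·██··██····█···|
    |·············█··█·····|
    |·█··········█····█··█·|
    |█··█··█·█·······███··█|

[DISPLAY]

         ┏━━━━━━━━━━━━━━━━━━━━━━━━━━━━━┓        
         ┃ GameOfLife                  ┃        
         ┠─────────────────────────────┨        
         ┃Gen: 0                       ┃        
━━━━━━━━━┃··█·█····█···█··█·····       ┃        
ban      ┃···█···██·███····█·█·█       ┃        
─────────┃···██·█·█··██····█·█··       ┃        
██       ┃██···█·█··█·███···█···       ┃        
 █       ┃··█···██·····██·█·█···       ┃        
 █       ┃···█··██···········█··       ┃        
 █       ┃··█···███·····██··█·██       ┃        
 █       ┃··██··█·██·██···██·██·       ┃        
 █       ┃·█···██·██··██····█···       ┃        
 █       ┃·············█··█·····       ┃        
██       ┃·█··········█····█··█·       ┃        
: 0  0/2 ┃█··█··█·█·······███··█       ┃        
         ┗━━━━━━━━━━━━━━━━━━━━━━━━━━━━━┛        
━━━━━━━━━━━━━━━━━━━━━━━━━━┛                     
                                                
                                                
                                                


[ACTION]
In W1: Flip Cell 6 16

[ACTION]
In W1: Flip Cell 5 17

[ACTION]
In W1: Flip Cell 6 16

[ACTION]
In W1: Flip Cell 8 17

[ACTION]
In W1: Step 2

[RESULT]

         ┏━━━━━━━━━━━━━━━━━━━━━━━━━━━━━┓        
         ┃ GameOfLife                  ┃        
         ┠─────────────────────────────┨        
         ┃Gen: 2                       ┃        
━━━━━━━━━┃·······██·███·········       ┃        
ban      ┃··█··█····█·█···█████·       ┃        
─────────┃········█·····██·█··█·       ┃        
██       ┃········██···█████····       ┃        
 █       ┃·····██···············       ┃        
 █       ┃···█·██······█··██·██·       ┃        
 █       ┃··········████···█·█·█       ┃        
 █       ┃·█·████·█···█████··███       ┃        
 █       ┃·███·····█···█··█·███·       ┃        
 █       ┃·········██·█·····█···       ┃        
██       ┃················█·██··       ┃        
: 0  0/2 ┃·················██···       ┃        
         ┗━━━━━━━━━━━━━━━━━━━━━━━━━━━━━┛        
━━━━━━━━━━━━━━━━━━━━━━━━━━┛                     
                                                
                                                
                                                


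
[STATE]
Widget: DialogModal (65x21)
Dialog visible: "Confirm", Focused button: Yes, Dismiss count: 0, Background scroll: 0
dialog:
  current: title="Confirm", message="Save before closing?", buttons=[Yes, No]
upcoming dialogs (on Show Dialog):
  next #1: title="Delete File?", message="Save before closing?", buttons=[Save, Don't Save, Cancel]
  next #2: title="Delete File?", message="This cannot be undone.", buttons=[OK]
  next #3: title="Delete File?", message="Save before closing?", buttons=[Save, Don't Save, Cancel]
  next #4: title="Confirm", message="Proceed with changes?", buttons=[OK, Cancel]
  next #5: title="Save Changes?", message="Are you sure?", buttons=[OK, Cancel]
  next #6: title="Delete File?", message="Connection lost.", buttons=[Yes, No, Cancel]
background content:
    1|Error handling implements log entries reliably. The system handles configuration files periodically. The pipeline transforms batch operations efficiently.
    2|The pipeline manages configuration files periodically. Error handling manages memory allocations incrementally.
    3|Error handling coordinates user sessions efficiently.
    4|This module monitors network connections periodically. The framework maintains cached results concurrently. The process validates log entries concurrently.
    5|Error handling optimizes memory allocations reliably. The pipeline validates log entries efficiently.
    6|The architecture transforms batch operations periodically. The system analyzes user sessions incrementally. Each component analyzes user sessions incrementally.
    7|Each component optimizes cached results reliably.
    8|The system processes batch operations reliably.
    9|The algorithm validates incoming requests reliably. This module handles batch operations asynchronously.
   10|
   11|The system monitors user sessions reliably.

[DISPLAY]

Error handling implements log entries reliably. The system handle
The pipeline manages configuration files periodically. Error hand
Error handling coordinates user sessions efficiently.            
This module monitors network connections periodically. The framew
Error handling optimizes memory allocations reliably. The pipelin
The architecture transforms batch operations periodically. The sy
Each component optimizes cached results reliably.                
The system processes batch operations reliably.                  
The algorithm valida┌──────────────────────┐liably. This module h
                    │       Confirm        │                     
The system monitors │ Save before closing? │                     
                    │      [Yes]  No       │                     
                    └──────────────────────┘                     
                                                                 
                                                                 
                                                                 
                                                                 
                                                                 
                                                                 
                                                                 
                                                                 


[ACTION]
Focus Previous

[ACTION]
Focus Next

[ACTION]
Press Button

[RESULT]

Error handling implements log entries reliably. The system handle
The pipeline manages configuration files periodically. Error hand
Error handling coordinates user sessions efficiently.            
This module monitors network connections periodically. The framew
Error handling optimizes memory allocations reliably. The pipelin
The architecture transforms batch operations periodically. The sy
Each component optimizes cached results reliably.                
The system processes batch operations reliably.                  
The algorithm validates incoming requests reliably. This module h
                                                                 
The system monitors user sessions reliably.                      
                                                                 
                                                                 
                                                                 
                                                                 
                                                                 
                                                                 
                                                                 
                                                                 
                                                                 
                                                                 


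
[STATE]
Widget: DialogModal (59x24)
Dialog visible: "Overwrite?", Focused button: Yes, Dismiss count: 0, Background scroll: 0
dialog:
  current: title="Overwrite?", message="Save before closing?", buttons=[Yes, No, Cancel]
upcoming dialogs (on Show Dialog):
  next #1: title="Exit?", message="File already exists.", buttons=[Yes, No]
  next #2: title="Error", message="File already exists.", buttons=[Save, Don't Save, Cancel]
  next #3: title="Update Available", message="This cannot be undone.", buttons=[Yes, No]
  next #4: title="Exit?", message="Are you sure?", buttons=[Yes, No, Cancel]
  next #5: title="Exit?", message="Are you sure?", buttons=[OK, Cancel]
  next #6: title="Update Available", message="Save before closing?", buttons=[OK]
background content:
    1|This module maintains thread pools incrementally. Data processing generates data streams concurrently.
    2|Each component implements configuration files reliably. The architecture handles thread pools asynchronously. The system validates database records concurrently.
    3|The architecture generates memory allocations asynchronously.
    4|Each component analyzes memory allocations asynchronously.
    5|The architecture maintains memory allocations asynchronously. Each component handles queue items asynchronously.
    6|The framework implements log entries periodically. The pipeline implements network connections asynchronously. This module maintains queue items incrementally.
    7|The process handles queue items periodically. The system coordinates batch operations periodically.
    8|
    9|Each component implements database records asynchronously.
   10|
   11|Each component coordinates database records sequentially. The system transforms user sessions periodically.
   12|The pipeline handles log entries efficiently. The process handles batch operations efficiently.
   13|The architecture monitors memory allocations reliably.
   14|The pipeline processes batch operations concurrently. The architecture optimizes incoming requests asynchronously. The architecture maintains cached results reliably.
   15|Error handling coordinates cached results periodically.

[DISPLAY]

This module maintains thread pools incrementally. Data proc
Each component implements configuration files reliably. The
The architecture generates memory allocations asynchronousl
Each component analyzes memory allocations asynchronously. 
The architecture maintains memory allocations asynchronousl
The framework implements log entries periodically. The pipe
The process handles queue items periodically. The system co
                                                           
Each component implements database records asynchronously. 
                 ┌──────────────────────┐                  
Each component co│      Overwrite?      │ds sequentially. T
The pipeline hand│ Save before closing? │tly. The process h
The architecture │ [Yes]  No   Cancel   │ons reliably.     
The pipeline proc└──────────────────────┘oncurrently. The a
Error handling coordinates cached results periodically.    
                                                           
                                                           
                                                           
                                                           
                                                           
                                                           
                                                           
                                                           
                                                           


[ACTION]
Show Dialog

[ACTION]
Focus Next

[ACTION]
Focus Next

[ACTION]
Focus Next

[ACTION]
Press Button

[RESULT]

This module maintains thread pools incrementally. Data proc
Each component implements configuration files reliably. The
The architecture generates memory allocations asynchronousl
Each component analyzes memory allocations asynchronously. 
The architecture maintains memory allocations asynchronousl
The framework implements log entries periodically. The pipe
The process handles queue items periodically. The system co
                                                           
Each component implements database records asynchronously. 
                                                           
Each component coordinates database records sequentially. T
The pipeline handles log entries efficiently. The process h
The architecture monitors memory allocations reliably.     
The pipeline processes batch operations concurrently. The a
Error handling coordinates cached results periodically.    
                                                           
                                                           
                                                           
                                                           
                                                           
                                                           
                                                           
                                                           
                                                           


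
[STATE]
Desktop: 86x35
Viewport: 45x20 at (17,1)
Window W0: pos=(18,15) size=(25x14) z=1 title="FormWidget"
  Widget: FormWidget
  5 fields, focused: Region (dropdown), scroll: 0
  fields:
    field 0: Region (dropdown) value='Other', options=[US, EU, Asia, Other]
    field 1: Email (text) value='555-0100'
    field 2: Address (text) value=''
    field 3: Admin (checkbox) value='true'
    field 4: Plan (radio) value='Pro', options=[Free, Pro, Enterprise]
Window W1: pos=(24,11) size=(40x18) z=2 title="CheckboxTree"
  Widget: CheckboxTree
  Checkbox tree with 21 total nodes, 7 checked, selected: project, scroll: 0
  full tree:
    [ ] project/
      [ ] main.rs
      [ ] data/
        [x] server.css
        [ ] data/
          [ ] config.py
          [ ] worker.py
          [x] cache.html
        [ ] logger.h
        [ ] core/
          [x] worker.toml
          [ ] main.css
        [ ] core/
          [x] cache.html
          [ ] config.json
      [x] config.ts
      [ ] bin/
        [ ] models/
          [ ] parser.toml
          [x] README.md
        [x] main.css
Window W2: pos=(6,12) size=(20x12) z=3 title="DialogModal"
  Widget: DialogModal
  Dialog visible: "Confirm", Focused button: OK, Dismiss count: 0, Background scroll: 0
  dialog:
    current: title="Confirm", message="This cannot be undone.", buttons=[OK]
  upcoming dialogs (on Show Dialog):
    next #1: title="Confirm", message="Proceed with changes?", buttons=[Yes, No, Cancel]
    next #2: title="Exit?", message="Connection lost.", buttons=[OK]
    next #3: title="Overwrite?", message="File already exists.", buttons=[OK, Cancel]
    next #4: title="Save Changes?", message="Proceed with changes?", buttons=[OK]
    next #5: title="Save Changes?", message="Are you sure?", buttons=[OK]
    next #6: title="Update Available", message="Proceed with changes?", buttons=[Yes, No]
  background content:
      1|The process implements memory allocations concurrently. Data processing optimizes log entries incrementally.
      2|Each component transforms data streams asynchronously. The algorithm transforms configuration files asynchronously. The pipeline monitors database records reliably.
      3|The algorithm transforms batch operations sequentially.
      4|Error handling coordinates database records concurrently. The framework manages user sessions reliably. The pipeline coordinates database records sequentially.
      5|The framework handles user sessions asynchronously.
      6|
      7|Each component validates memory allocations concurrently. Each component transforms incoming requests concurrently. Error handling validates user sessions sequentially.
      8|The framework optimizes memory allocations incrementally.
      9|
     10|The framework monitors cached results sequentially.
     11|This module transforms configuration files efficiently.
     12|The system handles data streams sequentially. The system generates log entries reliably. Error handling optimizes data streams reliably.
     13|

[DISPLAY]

                                             
                                             
                                             
                                             
                                             
                                             
                                             
                                             
                                             
                                             
       ┏━━━━━━━━━━━━━━━━━━━━━━━━━━━━━━━━━━━━━
━━━━━━━━┓CheckboxTree                        
al      ┃────────────────────────────────────
────────┨[-] project/                        
s implem┃  [ ] main.rs                       
─────┐ra┃  [-] data/                         
rm   │an┃    [x] server.css                  
nnot │oo┃    [-] data/                       
]    │nd┃      [ ] config.py                 
─────┘  ┃      [ ] worker.py                 


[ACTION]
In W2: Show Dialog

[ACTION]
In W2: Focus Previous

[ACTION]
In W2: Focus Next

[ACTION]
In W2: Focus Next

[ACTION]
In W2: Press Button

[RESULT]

                                             
                                             
                                             
                                             
                                             
                                             
                                             
                                             
                                             
                                             
       ┏━━━━━━━━━━━━━━━━━━━━━━━━━━━━━━━━━━━━━
━━━━━━━━┓CheckboxTree                        
al      ┃────────────────────────────────────
────────┨[-] project/                        
s implem┃  [ ] main.rs                       
nent tra┃  [-] data/                         
thm tran┃    [x] server.css                  
ling coo┃    [-] data/                       
ork hand┃      [ ] config.py                 
        ┃      [ ] worker.py                 


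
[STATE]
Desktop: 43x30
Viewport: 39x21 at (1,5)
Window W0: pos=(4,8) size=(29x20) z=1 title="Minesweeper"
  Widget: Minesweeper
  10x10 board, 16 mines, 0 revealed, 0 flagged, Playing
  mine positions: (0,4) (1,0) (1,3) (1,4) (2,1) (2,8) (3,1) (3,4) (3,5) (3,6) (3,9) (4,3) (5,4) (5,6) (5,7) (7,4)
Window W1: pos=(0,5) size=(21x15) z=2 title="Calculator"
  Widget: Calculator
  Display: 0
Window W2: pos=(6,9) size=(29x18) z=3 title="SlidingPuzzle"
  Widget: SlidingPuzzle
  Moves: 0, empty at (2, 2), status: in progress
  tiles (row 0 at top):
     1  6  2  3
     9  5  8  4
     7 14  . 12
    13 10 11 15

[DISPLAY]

━━━━━━━━━━━━━━━━━━━┓                   
 Calculator        ┃                   
───────────────────┨                   
                  0┃━━━━━━━━━━━┓       
┌───┬┏━━━━━━━━━━━━━━━━━━━━━━━━━━━┓     
│ 7 │┃ SlidingPuzzle             ┃     
├───┼┠───────────────────────────┨     
│ 4 │┃┌────┬────┬────┬────┐      ┃     
├───┼┃│  1 │  6 │  2 │  3 │      ┃     
│ 1 │┃├────┼────┼────┼────┤      ┃     
├───┼┃│  9 │  5 │  8 │  4 │      ┃     
│ 0 │┃├────┼────┼────┼────┤      ┃     
├───┼┃│  7 │ 14 │    │ 12 │      ┃     
│ C │┃├────┼────┼────┼────┤      ┃     
━━━━━┃│ 13 │ 10 │ 11 │ 15 │      ┃     
   ┃■┃└────┴────┴────┴────┘      ┃     
   ┃ ┃Moves: 0                   ┃     
   ┃ ┃                           ┃     
   ┃ ┃                           ┃     
   ┃ ┃                           ┃     
   ┃ ┃                           ┃     


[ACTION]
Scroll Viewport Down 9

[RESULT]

┌───┬┏━━━━━━━━━━━━━━━━━━━━━━━━━━━┓     
│ 7 │┃ SlidingPuzzle             ┃     
├───┼┠───────────────────────────┨     
│ 4 │┃┌────┬────┬────┬────┐      ┃     
├───┼┃│  1 │  6 │  2 │  3 │      ┃     
│ 1 │┃├────┼────┼────┼────┤      ┃     
├───┼┃│  9 │  5 │  8 │  4 │      ┃     
│ 0 │┃├────┼────┼────┼────┤      ┃     
├───┼┃│  7 │ 14 │    │ 12 │      ┃     
│ C │┃├────┼────┼────┼────┤      ┃     
━━━━━┃│ 13 │ 10 │ 11 │ 15 │      ┃     
   ┃■┃└────┴────┴────┴────┘      ┃     
   ┃ ┃Moves: 0                   ┃     
   ┃ ┃                           ┃     
   ┃ ┃                           ┃     
   ┃ ┃                           ┃     
   ┃ ┃                           ┃     
   ┃ ┗━━━━━━━━━━━━━━━━━━━━━━━━━━━┛     
   ┗━━━━━━━━━━━━━━━━━━━━━━━━━━━┛       
                                       
                                       


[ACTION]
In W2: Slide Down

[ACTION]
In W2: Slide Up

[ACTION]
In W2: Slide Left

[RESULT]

┌───┬┏━━━━━━━━━━━━━━━━━━━━━━━━━━━┓     
│ 7 │┃ SlidingPuzzle             ┃     
├───┼┠───────────────────────────┨     
│ 4 │┃┌────┬────┬────┬────┐      ┃     
├───┼┃│  1 │  6 │  2 │  3 │      ┃     
│ 1 │┃├────┼────┼────┼────┤      ┃     
├───┼┃│  9 │  5 │  8 │  4 │      ┃     
│ 0 │┃├────┼────┼────┼────┤      ┃     
├───┼┃│  7 │ 14 │ 12 │    │      ┃     
│ C │┃├────┼────┼────┼────┤      ┃     
━━━━━┃│ 13 │ 10 │ 11 │ 15 │      ┃     
   ┃■┃└────┴────┴────┴────┘      ┃     
   ┃ ┃Moves: 3                   ┃     
   ┃ ┃                           ┃     
   ┃ ┃                           ┃     
   ┃ ┃                           ┃     
   ┃ ┃                           ┃     
   ┃ ┗━━━━━━━━━━━━━━━━━━━━━━━━━━━┛     
   ┗━━━━━━━━━━━━━━━━━━━━━━━━━━━┛       
                                       
                                       
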